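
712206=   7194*99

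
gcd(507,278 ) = 1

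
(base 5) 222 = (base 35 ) 1R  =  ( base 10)62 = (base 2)111110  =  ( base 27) 28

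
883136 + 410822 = 1293958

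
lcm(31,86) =2666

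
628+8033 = 8661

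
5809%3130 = 2679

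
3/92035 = 3/92035=   0.00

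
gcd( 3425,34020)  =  5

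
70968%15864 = 7512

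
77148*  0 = 0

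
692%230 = 2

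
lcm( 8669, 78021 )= 78021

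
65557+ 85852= 151409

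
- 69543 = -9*7727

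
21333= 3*7111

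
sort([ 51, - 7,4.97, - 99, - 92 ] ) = [ - 99, - 92,-7 , 4.97, 51]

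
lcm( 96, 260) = 6240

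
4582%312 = 214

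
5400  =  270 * 20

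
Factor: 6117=3^1*2039^1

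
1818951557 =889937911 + 929013646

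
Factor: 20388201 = 3^1*6796067^1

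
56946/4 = 28473/2 = 14236.50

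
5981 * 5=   29905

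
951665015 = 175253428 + 776411587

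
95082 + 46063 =141145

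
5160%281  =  102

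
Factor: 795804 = 2^2 * 3^1*17^1 * 47^1* 83^1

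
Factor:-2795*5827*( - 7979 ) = 5^1*13^1 * 43^1*79^1*101^1*5827^1 = 129949704235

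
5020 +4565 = 9585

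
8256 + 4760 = 13016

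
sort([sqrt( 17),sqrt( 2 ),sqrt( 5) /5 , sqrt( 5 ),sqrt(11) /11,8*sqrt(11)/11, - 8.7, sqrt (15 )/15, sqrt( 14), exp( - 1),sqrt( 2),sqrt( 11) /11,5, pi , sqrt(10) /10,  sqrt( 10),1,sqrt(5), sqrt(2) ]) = [ - 8.7,sqrt ( 15 ) /15,sqrt( 11 )/11,sqrt( 11) /11,sqrt (10)/10,  exp( - 1 ),sqrt(5)/5,1,sqrt( 2 ), sqrt ( 2 ),sqrt( 2),sqrt ( 5),  sqrt ( 5) , 8*sqrt ( 11 )/11,pi,sqrt( 10),sqrt( 14 ), sqrt(17),  5 ] 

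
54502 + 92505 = 147007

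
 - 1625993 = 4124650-5750643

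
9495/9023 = 1  +  472/9023 = 1.05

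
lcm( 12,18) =36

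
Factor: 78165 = 3^4*5^1*193^1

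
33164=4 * 8291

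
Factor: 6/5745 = 2/1915=2^1 * 5^( - 1)*383^( - 1)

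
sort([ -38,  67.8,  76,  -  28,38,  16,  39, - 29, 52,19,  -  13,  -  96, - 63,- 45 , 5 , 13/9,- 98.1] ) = [-98.1, - 96, - 63,  -  45, - 38, - 29, - 28,- 13,13/9,5,  16,19, 38,39, 52, 67.8,76 ] 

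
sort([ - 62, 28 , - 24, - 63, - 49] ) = [ - 63, - 62, - 49,-24, 28 ] 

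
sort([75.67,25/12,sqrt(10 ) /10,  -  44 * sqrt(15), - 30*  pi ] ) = [ - 44*sqrt( 15), -30  *pi, sqrt( 10 ) /10, 25/12,  75.67 ]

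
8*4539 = 36312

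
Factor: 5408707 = 59^1*91673^1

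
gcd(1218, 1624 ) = 406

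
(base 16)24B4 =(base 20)139g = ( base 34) 84C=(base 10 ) 9396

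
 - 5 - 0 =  - 5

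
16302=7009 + 9293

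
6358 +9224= 15582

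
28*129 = 3612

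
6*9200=55200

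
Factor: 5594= 2^1*2797^1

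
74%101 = 74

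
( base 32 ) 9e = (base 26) bg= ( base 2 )100101110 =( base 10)302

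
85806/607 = 141 + 219/607 = 141.36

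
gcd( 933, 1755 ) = 3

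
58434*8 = 467472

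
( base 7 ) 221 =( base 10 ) 113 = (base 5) 423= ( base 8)161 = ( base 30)3N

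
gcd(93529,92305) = 1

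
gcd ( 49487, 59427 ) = 71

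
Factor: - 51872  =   - 2^5*1621^1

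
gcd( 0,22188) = 22188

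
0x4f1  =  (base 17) 467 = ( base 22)2DB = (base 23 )290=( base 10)1265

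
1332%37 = 0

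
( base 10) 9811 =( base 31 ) a6f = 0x2653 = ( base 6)113231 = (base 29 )bj9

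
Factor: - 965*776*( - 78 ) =2^4*3^1*5^1*13^1*97^1*193^1 = 58409520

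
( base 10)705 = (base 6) 3133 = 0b1011000001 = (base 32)m1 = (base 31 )mn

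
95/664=95/664 = 0.14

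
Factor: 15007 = 43^1* 349^1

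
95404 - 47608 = 47796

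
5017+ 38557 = 43574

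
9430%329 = 218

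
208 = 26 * 8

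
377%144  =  89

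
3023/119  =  3023/119 = 25.40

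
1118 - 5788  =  -4670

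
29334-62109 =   -  32775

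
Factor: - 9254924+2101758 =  - 7153166 = - 2^1*3576583^1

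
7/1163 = 7/1163 = 0.01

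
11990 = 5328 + 6662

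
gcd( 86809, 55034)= 1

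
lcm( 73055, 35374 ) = 3360530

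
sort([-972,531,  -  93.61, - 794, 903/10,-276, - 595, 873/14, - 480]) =[- 972, - 794,-595, - 480,-276, - 93.61,  873/14,903/10,531] 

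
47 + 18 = 65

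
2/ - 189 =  - 2/189 = - 0.01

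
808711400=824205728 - 15494328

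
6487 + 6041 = 12528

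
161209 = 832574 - 671365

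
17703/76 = 17703/76 = 232.93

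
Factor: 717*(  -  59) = -3^1*59^1*239^1 = -42303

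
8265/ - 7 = - 1181 + 2/7  =  - 1180.71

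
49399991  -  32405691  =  16994300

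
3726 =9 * 414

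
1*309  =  309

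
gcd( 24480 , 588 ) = 12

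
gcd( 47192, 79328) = 8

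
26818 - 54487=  - 27669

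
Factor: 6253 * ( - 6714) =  -41982642 = - 2^1 * 3^2* 13^2 * 37^1 * 373^1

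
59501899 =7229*8231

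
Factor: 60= 2^2  *3^1* 5^1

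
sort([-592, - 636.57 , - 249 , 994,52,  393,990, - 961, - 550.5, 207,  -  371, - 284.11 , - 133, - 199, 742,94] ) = [ - 961,- 636.57,  -  592, - 550.5, - 371, - 284.11, - 249, - 199, - 133,52,  94, 207, 393, 742, 990 , 994]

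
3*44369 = 133107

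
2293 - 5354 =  - 3061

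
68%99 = 68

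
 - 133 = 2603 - 2736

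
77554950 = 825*94006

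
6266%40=26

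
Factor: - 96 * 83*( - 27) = 2^5  *  3^4*83^1 = 215136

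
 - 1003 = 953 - 1956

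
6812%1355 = 37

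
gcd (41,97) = 1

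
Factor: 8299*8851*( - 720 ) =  - 2^4*3^2 * 5^1*  43^1*53^1* 167^1*193^1 = -52887203280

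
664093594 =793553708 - 129460114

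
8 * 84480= 675840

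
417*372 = 155124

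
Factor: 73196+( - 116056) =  - 42860 = -2^2*5^1  *2143^1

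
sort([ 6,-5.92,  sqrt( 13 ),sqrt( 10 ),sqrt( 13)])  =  [ - 5.92, sqrt( 10),sqrt ( 13 ), sqrt(13), 6]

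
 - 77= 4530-4607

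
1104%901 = 203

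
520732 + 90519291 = 91040023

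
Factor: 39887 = 39887^1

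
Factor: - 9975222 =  - 2^1*3^2 * 554179^1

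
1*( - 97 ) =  - 97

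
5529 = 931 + 4598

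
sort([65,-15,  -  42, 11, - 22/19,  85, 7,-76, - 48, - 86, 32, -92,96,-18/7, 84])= [ - 92,  -  86,-76, - 48, - 42 , - 15, - 18/7,- 22/19,7, 11, 32,65,  84, 85,96]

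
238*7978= 1898764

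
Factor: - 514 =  - 2^1*257^1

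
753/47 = 16  +  1/47 = 16.02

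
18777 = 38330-19553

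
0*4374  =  0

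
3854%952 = 46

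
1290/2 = 645 = 645.00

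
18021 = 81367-63346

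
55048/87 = 632+64/87 = 632.74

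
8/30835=8/30835= 0.00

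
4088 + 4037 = 8125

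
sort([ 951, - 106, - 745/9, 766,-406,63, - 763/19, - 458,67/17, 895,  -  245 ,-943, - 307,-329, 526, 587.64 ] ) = [ - 943, - 458, - 406, - 329,-307, - 245,- 106,-745/9, - 763/19, 67/17,63, 526,  587.64, 766, 895,951 ]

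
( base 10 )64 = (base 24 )2g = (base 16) 40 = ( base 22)2K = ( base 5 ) 224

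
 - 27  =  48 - 75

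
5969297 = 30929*193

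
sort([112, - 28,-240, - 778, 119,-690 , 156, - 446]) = [ - 778,  -  690, - 446,  -  240, - 28, 112, 119, 156]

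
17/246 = 17/246 =0.07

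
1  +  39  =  40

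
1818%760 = 298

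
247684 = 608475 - 360791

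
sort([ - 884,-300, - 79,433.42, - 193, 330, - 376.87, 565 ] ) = [-884, - 376.87, - 300,  -  193, - 79, 330, 433.42 , 565 ]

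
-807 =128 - 935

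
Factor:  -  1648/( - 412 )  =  2^2  =  4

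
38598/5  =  38598/5 = 7719.60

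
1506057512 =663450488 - -842607024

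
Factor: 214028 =2^2 * 53507^1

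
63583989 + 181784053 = 245368042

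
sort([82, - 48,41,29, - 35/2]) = [ - 48,-35/2, 29,41,82] 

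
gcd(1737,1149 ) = 3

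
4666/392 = 2333/196= 11.90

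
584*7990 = 4666160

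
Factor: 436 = 2^2*109^1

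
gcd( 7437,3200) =1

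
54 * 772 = 41688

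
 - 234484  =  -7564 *31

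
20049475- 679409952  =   - 659360477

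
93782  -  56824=36958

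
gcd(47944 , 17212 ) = 52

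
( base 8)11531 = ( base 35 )41i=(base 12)2A49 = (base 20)C7D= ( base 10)4953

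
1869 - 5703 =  - 3834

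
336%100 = 36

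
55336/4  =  13834 = 13834.00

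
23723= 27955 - 4232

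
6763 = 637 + 6126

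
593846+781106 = 1374952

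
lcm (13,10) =130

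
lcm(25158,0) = 0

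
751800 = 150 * 5012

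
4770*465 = 2218050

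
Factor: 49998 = 2^1*3^1  *  13^1*641^1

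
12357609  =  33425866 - 21068257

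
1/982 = 1/982 = 0.00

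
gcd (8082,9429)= 1347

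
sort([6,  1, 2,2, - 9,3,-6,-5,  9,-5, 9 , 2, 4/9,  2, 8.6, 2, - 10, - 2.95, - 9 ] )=[- 10, - 9, -9,  -  6  ,  -  5, -5,- 2.95,4/9,1,2,2, 2 , 2,2, 3 , 6,8.6,9,9] 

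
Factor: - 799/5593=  -1/7= - 7^( - 1)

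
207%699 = 207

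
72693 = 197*369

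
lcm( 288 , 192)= 576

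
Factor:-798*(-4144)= 2^5 * 3^1*7^2*19^1*37^1 = 3306912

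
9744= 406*24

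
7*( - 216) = -1512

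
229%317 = 229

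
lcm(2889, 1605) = 14445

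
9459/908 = 9459/908= 10.42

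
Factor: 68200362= 2^1*3^2*17^1*222877^1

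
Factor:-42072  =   - 2^3*3^1*1753^1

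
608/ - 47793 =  - 1 + 47185/47793= - 0.01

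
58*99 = 5742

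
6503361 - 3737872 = 2765489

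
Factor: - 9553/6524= - 41/28 = - 2^ ( - 2)*7^( - 1) * 41^1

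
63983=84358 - 20375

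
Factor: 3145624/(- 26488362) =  - 2^2*3^(-1)*393203^1*4414727^( - 1 ) = - 1572812/13244181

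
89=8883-8794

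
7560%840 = 0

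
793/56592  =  793/56592= 0.01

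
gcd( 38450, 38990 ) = 10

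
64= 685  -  621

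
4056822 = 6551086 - 2494264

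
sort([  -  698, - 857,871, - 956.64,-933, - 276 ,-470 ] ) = [ - 956.64, - 933,  -  857, - 698, - 470, - 276, 871 ] 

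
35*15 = 525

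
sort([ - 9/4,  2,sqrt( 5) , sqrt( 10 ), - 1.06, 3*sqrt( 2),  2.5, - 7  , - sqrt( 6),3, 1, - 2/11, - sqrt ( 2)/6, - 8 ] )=[ - 8, - 7,  -  sqrt( 6) , - 9/4,-1.06,-sqrt( 2) /6 , - 2/11 , 1, 2 , sqrt(5), 2.5, 3,sqrt( 10), 3*sqrt(2) ] 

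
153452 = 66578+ 86874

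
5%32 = 5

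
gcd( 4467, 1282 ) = 1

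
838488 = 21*39928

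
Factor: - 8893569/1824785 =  - 3^1*5^(-1 )*163^(-1)*2239^( - 1)*2964523^1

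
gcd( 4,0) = 4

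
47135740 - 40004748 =7130992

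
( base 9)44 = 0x28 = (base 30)1A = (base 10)40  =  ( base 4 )220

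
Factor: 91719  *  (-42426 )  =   - 2^1*3^5*43^1*79^1*2357^1 = - 3891270294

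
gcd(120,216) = 24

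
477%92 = 17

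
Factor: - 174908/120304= - 599/412 = - 2^(-2)  *103^(-1)*599^1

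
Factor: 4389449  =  4389449^1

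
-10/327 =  - 1 + 317/327 = - 0.03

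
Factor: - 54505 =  - 5^1* 11^1  *991^1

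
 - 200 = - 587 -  - 387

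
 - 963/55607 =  - 1 + 54644/55607 = - 0.02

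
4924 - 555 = 4369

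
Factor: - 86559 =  - 3^1 * 11^1*43^1*61^1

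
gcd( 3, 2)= 1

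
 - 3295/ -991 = 3+322/991 = 3.32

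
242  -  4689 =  - 4447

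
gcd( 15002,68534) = 2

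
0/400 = 0= 0.00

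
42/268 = 21/134 = 0.16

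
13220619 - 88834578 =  - 75613959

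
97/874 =97/874=   0.11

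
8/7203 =8/7203 = 0.00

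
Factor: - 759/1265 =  - 3^1*5^( - 1)= - 3/5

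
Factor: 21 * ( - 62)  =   - 2^1*3^1 * 7^1*31^1 = - 1302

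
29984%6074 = 5688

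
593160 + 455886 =1049046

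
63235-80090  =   - 16855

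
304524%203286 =101238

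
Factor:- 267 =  -3^1*89^1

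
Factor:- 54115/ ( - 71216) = 2^( - 4 ) * 5^1*79^1*137^1*4451^(-1)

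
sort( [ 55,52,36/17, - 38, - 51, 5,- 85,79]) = [ - 85, - 51, - 38,36/17, 5, 52, 55,79 ]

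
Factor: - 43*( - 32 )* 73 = 2^5*43^1*73^1 =100448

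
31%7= 3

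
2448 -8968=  - 6520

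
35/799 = 35/799 = 0.04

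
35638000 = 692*51500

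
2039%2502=2039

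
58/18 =29/9 = 3.22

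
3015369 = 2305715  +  709654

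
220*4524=995280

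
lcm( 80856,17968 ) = 161712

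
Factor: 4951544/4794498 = 2^2 * 3^( - 3)*13^1*19^(  -  1)*47^1 * 1013^1*4673^( - 1 ) = 2475772/2397249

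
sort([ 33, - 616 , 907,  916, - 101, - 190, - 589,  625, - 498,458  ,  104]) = [  -  616, - 589,-498, - 190, - 101, 33, 104 , 458 , 625, 907,916 ] 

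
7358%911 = 70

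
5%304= 5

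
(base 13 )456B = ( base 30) ao2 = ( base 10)9722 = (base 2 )10010111111010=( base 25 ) FDM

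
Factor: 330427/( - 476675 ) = - 5^ (-2 )*23^( - 1 )*829^(-1 )*330427^1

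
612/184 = 3 + 15/46=3.33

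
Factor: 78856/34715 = 2^3 * 5^( - 1 ) * 53^( - 1) *131^(-1 )*9857^1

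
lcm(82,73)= 5986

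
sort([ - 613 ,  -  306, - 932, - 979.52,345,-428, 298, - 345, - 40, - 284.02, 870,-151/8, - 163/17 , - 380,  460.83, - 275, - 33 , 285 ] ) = [  -  979.52, - 932, - 613, - 428,-380,-345, - 306 , - 284.02 , - 275, - 40,  -  33, - 151/8 , - 163/17 , 285, 298, 345, 460.83 , 870]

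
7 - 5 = 2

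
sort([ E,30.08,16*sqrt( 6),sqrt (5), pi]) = [sqrt( 5 ), E, pi, 30.08, 16*sqrt(6 ) ] 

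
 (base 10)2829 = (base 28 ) 3h1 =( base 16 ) B0D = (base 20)719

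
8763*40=350520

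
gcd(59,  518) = 1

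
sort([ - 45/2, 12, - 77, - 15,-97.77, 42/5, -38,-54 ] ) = [ - 97.77, - 77, - 54,-38,- 45/2,-15, 42/5, 12 ]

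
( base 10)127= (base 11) 106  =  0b1111111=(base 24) 57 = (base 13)9a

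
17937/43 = 417 + 6/43   =  417.14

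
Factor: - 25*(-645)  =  16125  =  3^1 * 5^3 *43^1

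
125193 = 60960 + 64233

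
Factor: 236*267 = 2^2*3^1*59^1 * 89^1  =  63012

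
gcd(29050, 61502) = 14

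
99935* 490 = 48968150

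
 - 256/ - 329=256/329 = 0.78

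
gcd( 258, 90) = 6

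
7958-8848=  - 890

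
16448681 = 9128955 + 7319726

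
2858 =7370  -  4512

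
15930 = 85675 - 69745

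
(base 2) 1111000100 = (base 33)t7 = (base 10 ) 964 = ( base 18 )2ha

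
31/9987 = 31/9987=0.00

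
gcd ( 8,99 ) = 1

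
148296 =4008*37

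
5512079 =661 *8339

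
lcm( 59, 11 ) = 649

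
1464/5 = 1464/5=292.80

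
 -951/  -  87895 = 951/87895 = 0.01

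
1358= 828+530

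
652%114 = 82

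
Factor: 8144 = 2^4 * 509^1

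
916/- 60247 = -1+59331/60247 = - 0.02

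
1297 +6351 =7648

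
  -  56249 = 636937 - 693186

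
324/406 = 162/203 = 0.80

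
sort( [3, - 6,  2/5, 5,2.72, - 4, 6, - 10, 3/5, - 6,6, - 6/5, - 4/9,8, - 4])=[- 10, - 6, - 6, - 4,-4, - 6/5, - 4/9, 2/5, 3/5,2.72, 3, 5 , 6,6, 8 ] 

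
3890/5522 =1945/2761  =  0.70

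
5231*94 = 491714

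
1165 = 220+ 945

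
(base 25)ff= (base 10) 390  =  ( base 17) 15G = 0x186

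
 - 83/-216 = 83/216 = 0.38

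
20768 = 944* 22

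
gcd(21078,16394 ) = 2342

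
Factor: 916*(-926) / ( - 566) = 2^2*229^1*283^(- 1 )*463^1 = 424108/283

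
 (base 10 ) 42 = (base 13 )33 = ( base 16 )2a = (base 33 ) 19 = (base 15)2C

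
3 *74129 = 222387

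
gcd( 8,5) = 1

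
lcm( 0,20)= 0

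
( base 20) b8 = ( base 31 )7B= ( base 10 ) 228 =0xe4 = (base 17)d7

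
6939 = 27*257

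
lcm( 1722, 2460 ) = 17220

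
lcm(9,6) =18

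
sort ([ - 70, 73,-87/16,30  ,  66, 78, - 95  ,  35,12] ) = [- 95, - 70, - 87/16, 12, 30, 35,  66,73,78]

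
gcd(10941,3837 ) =3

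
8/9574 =4/4787 = 0.00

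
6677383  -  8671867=-1994484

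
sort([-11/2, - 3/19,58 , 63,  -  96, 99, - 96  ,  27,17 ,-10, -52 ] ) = [-96,- 96, - 52, - 10, - 11/2,-3/19,17,27,58, 63,99] 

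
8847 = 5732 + 3115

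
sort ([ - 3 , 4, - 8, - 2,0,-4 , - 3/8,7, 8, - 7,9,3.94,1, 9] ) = [ - 8, - 7,  -  4, - 3, - 2, - 3/8, 0, 1, 3.94,  4,7, 8 , 9,9]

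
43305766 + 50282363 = 93588129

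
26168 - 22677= 3491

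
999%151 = 93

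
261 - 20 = 241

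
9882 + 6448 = 16330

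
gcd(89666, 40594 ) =2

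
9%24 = 9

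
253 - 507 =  - 254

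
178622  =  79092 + 99530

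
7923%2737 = 2449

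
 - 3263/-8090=3263/8090=0.40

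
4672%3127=1545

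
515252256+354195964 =869448220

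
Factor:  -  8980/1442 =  - 4490/721 =-2^1*5^1*7^( - 1 )* 103^( - 1 )*449^1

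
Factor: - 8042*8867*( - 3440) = 2^5*5^1*43^1* 4021^1*8867^1 = 245300944160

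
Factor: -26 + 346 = 2^6*5^1 = 320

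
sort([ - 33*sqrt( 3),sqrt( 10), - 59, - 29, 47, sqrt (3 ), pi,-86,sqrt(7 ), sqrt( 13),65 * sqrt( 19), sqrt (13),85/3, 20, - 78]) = [ - 86, - 78, - 59, - 33*sqrt(3), - 29, sqrt(3 ), sqrt ( 7), pi , sqrt(10), sqrt( 13 ), sqrt( 13), 20, 85/3,47, 65*sqrt(19 ) ] 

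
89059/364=89059/364 = 244.67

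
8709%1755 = 1689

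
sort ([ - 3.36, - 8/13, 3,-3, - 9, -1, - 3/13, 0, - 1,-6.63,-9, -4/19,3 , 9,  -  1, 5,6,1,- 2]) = [ - 9, - 9,  -  6.63,  -  3.36,  -  3, - 2, -1,  -  1,  -  1, - 8/13,-3/13,  -  4/19,0,1,3,3,5 , 6, 9]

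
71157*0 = 0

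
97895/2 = 97895/2=48947.50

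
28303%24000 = 4303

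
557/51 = 557/51 = 10.92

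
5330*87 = 463710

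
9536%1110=656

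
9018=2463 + 6555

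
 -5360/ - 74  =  2680/37 =72.43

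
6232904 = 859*7256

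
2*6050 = 12100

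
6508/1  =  6508  =  6508.00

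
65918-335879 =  - 269961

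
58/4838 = 29/2419 = 0.01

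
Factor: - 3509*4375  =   - 15351875 = -5^4*7^1*11^2*29^1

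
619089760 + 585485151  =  1204574911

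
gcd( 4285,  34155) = 5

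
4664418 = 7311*638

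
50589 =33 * 1533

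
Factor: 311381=7^1 * 44483^1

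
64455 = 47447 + 17008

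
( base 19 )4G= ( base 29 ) 35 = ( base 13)71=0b1011100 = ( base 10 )92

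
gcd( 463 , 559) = 1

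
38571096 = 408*94537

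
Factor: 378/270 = 7/5   =  5^( - 1 )*7^1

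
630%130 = 110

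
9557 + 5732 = 15289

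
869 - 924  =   -55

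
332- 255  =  77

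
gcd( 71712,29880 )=5976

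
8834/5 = 1766 + 4/5 = 1766.80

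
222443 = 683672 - 461229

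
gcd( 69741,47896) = 1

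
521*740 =385540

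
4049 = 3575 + 474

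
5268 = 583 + 4685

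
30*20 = 600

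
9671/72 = 134 + 23/72 = 134.32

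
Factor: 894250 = 2^1 *5^3*7^2* 73^1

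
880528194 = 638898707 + 241629487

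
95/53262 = 95/53262 = 0.00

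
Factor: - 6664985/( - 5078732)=2^( - 2)*5^1 *1269683^ ( - 1)*1332997^1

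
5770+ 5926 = 11696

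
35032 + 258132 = 293164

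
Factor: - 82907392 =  -2^8*31^2 * 337^1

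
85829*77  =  6608833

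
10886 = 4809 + 6077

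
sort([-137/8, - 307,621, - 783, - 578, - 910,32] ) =[ - 910, - 783, -578, - 307, - 137/8,32, 621 ] 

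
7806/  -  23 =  - 7806/23 = - 339.39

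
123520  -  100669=22851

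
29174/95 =307 + 9/95 = 307.09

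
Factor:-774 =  - 2^1*3^2*43^1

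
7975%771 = 265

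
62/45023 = 62/45023 = 0.00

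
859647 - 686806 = 172841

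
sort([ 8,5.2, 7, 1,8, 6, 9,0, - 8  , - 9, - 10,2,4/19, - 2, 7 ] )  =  [  -  10,  -  9, - 8, - 2, 0,4/19,1,2,  5.2, 6, 7 , 7, 8, 8, 9 ] 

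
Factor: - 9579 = - 3^1*31^1*103^1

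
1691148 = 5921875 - 4230727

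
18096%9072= 9024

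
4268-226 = 4042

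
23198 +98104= 121302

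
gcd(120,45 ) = 15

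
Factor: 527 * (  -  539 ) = -284053 = - 7^2 * 11^1*17^1 * 31^1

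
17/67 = 17/67 = 0.25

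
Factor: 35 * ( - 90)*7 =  -22050 = - 2^1*3^2*5^2 * 7^2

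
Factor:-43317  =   - 3^2*4813^1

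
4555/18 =4555/18 = 253.06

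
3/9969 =1/3323 =0.00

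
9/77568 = 3/25856 = 0.00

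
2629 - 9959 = -7330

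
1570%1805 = 1570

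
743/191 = 743/191 = 3.89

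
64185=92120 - 27935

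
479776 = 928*517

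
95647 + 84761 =180408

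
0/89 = 0 = 0.00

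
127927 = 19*6733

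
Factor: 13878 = 2^1*3^3 *257^1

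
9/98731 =9/98731 = 0.00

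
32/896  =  1/28=0.04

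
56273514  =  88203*638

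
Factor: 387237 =3^1*29^1*4451^1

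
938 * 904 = 847952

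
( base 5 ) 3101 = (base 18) 145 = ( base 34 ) br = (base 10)401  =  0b110010001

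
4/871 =4/871= 0.00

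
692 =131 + 561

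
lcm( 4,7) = 28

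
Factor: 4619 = 31^1*149^1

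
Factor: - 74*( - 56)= 2^4*7^1 * 37^1 = 4144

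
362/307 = 362/307 =1.18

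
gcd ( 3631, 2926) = 1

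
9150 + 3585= 12735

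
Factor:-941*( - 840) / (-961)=-790440/961 =-2^3*3^1 *5^1*7^1*31^(-2)*941^1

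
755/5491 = 755/5491= 0.14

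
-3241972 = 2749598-5991570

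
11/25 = 11/25=0.44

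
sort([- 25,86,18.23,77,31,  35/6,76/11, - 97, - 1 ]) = [ - 97, - 25, - 1 , 35/6,76/11, 18.23,31,77,86]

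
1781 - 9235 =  -7454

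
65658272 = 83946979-18288707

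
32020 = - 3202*(  -  10)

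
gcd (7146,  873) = 9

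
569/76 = 7 + 37/76 = 7.49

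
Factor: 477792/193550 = 432/175 = 2^4*3^3*5^( - 2)*7^ ( - 1)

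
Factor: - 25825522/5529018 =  - 12912761/2764509 = - 3^( - 1 )*11^( - 1 )*19^1*53^1*12823^1* 83773^(-1 ) 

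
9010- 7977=1033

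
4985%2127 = 731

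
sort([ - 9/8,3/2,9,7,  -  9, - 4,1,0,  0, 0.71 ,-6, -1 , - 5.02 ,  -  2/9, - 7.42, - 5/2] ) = [- 9, - 7.42,-6, - 5.02,-4,-5/2, - 9/8, - 1,-2/9, 0, 0, 0.71,1, 3/2,7,9]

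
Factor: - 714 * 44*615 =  - 19320840 = -  2^3*3^2*5^1*7^1*11^1*17^1*41^1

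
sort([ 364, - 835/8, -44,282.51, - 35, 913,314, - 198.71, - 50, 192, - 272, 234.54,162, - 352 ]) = [ - 352 , - 272, - 198.71, - 835/8 , - 50, - 44 , - 35,162,192, 234.54,282.51,314, 364, 913]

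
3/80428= 3/80428 = 0.00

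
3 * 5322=15966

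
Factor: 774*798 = 617652  =  2^2*3^3*7^1*19^1*43^1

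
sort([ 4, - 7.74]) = [ - 7.74,4 ] 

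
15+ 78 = 93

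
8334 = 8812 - 478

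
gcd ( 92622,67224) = 6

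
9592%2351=188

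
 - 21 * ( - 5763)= 121023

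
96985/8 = 96985/8 = 12123.12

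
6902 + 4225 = 11127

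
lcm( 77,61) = 4697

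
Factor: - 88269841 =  - 11^1*43^1*59^1*3163^1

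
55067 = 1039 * 53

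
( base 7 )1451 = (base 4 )20333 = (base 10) 575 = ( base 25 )N0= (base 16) 23F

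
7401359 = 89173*83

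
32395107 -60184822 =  - 27789715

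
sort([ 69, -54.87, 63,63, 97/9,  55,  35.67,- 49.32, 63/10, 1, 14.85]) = [  -  54.87,-49.32, 1,  63/10,97/9, 14.85, 35.67,55,63, 63,69] 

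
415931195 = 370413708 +45517487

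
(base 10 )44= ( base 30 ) 1E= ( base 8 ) 54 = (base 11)40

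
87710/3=87710/3 = 29236.67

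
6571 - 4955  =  1616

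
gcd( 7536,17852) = 4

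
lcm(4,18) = 36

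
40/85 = 8/17 =0.47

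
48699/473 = 48699/473 = 102.96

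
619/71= 8+ 51/71 = 8.72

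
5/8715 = 1/1743=0.00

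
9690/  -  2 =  - 4845/1=   - 4845.00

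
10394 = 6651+3743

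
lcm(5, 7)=35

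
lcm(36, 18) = 36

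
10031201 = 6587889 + 3443312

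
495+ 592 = 1087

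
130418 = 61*2138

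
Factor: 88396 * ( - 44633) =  - 2^2*7^2 * 11^1*41^1*44633^1 = -3945378668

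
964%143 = 106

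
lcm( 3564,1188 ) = 3564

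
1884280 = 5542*340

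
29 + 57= 86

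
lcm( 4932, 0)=0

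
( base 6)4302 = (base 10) 974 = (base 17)365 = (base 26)1bc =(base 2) 1111001110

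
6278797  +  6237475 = 12516272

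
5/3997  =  5/3997 = 0.00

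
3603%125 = 103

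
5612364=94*59706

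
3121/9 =3121/9=346.78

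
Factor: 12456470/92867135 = 2^1*13^1*  29^( - 1 )*95819^1*640463^( - 1)= 2491294/18573427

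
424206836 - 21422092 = 402784744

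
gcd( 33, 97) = 1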